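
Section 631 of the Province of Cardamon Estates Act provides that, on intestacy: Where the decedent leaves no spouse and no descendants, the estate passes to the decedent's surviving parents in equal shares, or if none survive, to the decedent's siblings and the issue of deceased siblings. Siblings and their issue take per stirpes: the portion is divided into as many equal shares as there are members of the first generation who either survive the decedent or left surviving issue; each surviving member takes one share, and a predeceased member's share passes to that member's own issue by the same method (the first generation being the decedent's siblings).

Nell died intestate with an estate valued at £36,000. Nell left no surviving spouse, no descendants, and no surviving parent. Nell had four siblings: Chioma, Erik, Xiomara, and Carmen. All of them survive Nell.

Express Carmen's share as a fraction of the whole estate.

Carmen receives 1/4 of the estate.

The entire £36,000 passes to the siblings and their issue.
That amount (£36,000) is divided into 4 shares of £9,000: Chioma, Erik, Xiomara, and Carmen each take £9,000.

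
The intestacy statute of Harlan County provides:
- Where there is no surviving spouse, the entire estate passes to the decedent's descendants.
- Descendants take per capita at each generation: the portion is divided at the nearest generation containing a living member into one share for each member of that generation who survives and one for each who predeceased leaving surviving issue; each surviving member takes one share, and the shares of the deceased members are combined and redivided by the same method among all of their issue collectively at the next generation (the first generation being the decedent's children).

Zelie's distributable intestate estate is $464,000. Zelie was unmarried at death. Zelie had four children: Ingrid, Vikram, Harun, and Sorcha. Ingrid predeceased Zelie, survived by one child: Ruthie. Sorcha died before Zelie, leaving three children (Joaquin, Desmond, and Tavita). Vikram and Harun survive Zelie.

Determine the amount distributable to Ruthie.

Ruthie receives $58,000.

The entire $464,000 passes to the descendants.
That amount ($464,000) is divided at the children's generation into 4 shares of $116,000. Vikram and Harun each take $116,000. The 2 shares of the deceased (Ingrid and Sorcha) are combined into a pool of $232,000.
That pool ($232,000) is divided at the grandchildren's generation equally among Ruthie, Joaquin, Desmond, and Tavita: $58,000 each.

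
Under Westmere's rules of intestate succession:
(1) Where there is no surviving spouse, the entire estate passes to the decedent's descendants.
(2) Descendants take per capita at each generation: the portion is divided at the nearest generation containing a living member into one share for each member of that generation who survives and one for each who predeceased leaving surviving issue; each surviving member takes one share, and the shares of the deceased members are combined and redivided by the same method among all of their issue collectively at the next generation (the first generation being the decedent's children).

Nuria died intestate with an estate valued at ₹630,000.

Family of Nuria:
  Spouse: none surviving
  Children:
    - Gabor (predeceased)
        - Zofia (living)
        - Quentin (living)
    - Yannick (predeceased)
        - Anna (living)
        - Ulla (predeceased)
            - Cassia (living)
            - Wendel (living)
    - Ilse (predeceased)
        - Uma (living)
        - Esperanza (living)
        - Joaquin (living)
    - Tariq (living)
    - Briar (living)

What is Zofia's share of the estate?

The entire ₹630,000 passes to the descendants.
That amount (₹630,000) is divided at the children's generation into 5 shares of ₹126,000. Tariq and Briar each take ₹126,000. The 3 shares of the deceased (Gabor, Yannick, and Ilse) are combined into a pool of ₹378,000.
That pool (₹378,000) is divided at the grandchildren's generation into 7 shares of ₹54,000. Zofia, Quentin, Anna, Uma, Esperanza, and Joaquin each take ₹54,000. The remaining share for the deceased Ulla (₹54,000) is carried to the next generation.
That pool (₹54,000) is divided at the great-grandchildren's generation equally among Cassia and Wendel: ₹27,000 each.

Zofia receives ₹54,000.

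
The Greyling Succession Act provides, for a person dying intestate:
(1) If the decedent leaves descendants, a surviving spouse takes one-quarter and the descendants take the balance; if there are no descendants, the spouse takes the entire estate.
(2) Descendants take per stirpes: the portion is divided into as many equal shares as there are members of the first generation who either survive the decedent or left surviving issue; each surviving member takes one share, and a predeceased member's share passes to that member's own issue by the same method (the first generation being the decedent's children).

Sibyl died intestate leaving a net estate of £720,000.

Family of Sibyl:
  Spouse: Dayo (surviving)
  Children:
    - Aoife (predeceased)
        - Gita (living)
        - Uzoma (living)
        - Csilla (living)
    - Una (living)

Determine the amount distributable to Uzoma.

Uzoma receives £90,000.

Dayo takes one-quarter of £720,000 = £180,000. The remaining £540,000 passes to the descendants.
The descendants' portion (£540,000) is divided into 2 shares of £270,000: Una takes £270,000; Aoife's £270,000 share passes to Aoife's issue.
Aoife's share (£270,000) is divided into 3 shares of £90,000: Gita, Uzoma, and Csilla each take £90,000.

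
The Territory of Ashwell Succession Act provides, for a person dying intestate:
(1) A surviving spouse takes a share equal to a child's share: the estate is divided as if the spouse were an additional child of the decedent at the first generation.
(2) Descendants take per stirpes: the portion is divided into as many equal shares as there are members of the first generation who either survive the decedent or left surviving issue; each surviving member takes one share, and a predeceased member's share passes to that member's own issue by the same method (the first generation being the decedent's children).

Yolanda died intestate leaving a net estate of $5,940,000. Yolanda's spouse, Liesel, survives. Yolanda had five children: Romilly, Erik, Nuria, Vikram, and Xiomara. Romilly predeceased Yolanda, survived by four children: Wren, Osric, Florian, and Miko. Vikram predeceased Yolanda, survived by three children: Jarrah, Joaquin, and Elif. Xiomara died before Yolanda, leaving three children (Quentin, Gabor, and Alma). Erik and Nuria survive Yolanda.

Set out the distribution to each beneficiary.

Liesel: $990,000; Wren: $247,500; Osric: $247,500; Florian: $247,500; Miko: $247,500; Erik: $990,000; Nuria: $990,000; Jarrah: $330,000; Joaquin: $330,000; Elif: $330,000; Quentin: $330,000; Gabor: $330,000; Alma: $330,000

The spouse counts as an additional share at the children's level, so there are 6 primary shares of $990,000. Liesel takes one such share ($990,000).
The children's combined portion ($4,950,000) is divided into 5 shares of $990,000: Erik and Nuria each take $990,000; Romilly's $990,000 share passes to Romilly's issue; Vikram's $990,000 share passes to Vikram's issue; Xiomara's $990,000 share passes to Xiomara's issue.
Romilly's share ($990,000) is divided into 4 shares of $247,500: Wren, Osric, Florian, and Miko each take $247,500.
Vikram's share ($990,000) is divided into 3 shares of $330,000: Jarrah, Joaquin, and Elif each take $330,000.
Xiomara's share ($990,000) is divided into 3 shares of $330,000: Quentin, Gabor, and Alma each take $330,000.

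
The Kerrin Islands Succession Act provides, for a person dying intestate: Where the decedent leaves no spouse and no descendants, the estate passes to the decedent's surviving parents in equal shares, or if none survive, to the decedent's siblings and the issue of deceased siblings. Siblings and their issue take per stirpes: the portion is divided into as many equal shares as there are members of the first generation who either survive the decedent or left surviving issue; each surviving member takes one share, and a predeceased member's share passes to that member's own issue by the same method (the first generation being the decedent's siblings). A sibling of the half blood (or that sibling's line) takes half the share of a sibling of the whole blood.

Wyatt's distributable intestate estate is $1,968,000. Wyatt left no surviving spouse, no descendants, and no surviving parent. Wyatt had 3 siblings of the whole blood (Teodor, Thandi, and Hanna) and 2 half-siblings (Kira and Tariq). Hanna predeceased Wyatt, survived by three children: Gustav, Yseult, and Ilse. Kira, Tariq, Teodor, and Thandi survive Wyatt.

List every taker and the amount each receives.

Kira: $246,000; Tariq: $246,000; Teodor: $492,000; Thandi: $492,000; Gustav: $164,000; Yseult: $164,000; Ilse: $164,000

The entire $1,968,000 passes to the siblings and their issue.
Counting each half-blood sibling's line as half a unit, there are 4 units in $1,968,000, so one unit is $492,000. Whole-blood lines (Teodor, Thandi, and Hanna) take $492,000 each; half-blood lines (Kira and Tariq) take $246,000 each.
Hanna's share ($492,000) is divided into 3 shares of $164,000: Gustav, Yseult, and Ilse each take $164,000.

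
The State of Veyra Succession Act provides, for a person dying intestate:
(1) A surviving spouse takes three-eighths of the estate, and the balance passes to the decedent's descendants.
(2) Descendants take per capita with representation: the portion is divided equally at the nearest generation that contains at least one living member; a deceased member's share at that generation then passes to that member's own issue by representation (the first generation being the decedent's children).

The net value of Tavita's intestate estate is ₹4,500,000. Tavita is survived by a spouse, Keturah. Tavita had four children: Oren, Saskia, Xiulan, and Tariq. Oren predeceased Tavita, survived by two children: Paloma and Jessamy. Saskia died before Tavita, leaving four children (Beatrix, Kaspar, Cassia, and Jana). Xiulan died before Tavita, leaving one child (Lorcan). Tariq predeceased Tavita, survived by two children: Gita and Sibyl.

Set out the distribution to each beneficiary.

Keturah takes three-eighths of ₹4,500,000 = ₹1,687,500. The remaining ₹2,812,500 passes to the descendants.
No child survives, so the initial division is made at the grandchildren's generation.
The descendants' portion (₹2,812,500) is divided into 9 shares of ₹312,500: Paloma, Jessamy, Beatrix, Kaspar, Cassia, Jana, Lorcan, Gita, and Sibyl each take ₹312,500.

Keturah: ₹1,687,500; Paloma: ₹312,500; Jessamy: ₹312,500; Beatrix: ₹312,500; Kaspar: ₹312,500; Cassia: ₹312,500; Jana: ₹312,500; Lorcan: ₹312,500; Gita: ₹312,500; Sibyl: ₹312,500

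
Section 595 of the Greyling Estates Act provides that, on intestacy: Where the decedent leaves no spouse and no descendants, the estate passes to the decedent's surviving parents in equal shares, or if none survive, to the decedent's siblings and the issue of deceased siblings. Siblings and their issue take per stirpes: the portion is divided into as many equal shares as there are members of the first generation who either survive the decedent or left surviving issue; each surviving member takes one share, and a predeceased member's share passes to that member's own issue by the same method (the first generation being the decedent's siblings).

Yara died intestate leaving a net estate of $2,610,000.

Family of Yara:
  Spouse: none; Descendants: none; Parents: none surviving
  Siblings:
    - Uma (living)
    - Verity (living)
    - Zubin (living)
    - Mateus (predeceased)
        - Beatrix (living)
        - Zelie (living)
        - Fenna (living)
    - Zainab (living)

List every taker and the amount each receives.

The entire $2,610,000 passes to the siblings and their issue.
That amount ($2,610,000) is divided into 5 shares of $522,000: Uma, Verity, Zubin, and Zainab each take $522,000; Mateus's $522,000 share passes to Mateus's issue.
Mateus's share ($522,000) is divided into 3 shares of $174,000: Beatrix, Zelie, and Fenna each take $174,000.

Uma: $522,000; Verity: $522,000; Zubin: $522,000; Beatrix: $174,000; Zelie: $174,000; Fenna: $174,000; Zainab: $522,000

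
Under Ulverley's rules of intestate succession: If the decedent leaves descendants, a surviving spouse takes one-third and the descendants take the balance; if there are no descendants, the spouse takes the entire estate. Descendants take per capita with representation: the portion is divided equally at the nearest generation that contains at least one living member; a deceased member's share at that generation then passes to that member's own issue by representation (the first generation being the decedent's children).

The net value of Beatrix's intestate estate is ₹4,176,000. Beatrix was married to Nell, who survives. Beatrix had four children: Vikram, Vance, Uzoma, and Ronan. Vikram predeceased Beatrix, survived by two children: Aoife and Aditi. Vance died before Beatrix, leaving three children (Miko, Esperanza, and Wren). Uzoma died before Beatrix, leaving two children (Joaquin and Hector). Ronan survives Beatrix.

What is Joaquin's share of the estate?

Joaquin receives ₹348,000.

Nell takes one-third of ₹4,176,000 = ₹1,392,000. The remaining ₹2,784,000 passes to the descendants.
The descendants' portion (₹2,784,000) is divided into 4 shares of ₹696,000: Ronan takes ₹696,000; Vikram's ₹696,000 share passes to Vikram's issue; Vance's ₹696,000 share passes to Vance's issue; Uzoma's ₹696,000 share passes to Uzoma's issue.
Vikram's share (₹696,000) is divided into 2 shares of ₹348,000: Aoife and Aditi each take ₹348,000.
Vance's share (₹696,000) is divided into 3 shares of ₹232,000: Miko, Esperanza, and Wren each take ₹232,000.
Uzoma's share (₹696,000) is divided into 2 shares of ₹348,000: Joaquin and Hector each take ₹348,000.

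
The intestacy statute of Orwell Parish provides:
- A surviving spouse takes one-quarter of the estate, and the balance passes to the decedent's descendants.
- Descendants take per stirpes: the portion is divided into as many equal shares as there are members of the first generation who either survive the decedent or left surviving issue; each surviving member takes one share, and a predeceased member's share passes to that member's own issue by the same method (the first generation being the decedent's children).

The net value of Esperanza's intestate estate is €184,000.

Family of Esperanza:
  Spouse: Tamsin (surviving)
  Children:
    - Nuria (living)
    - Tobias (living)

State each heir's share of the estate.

Tamsin takes one-quarter of €184,000 = €46,000. The remaining €138,000 passes to the descendants.
The descendants' portion (€138,000) is divided into 2 shares of €69,000: Nuria and Tobias each take €69,000.

Tamsin: €46,000; Nuria: €69,000; Tobias: €69,000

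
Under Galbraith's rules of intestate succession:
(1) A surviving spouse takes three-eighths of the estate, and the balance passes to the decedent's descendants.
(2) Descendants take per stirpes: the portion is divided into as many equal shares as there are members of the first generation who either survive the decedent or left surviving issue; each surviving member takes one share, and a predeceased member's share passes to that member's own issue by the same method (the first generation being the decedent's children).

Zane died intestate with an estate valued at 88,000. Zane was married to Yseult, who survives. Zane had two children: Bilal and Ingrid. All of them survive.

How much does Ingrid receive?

Yseult takes three-eighths of 88,000 = 33,000. The remaining 55,000 passes to the descendants.
The descendants' portion (55,000) is divided into 2 shares of 27,500: Bilal and Ingrid each take 27,500.

Ingrid receives 27,500.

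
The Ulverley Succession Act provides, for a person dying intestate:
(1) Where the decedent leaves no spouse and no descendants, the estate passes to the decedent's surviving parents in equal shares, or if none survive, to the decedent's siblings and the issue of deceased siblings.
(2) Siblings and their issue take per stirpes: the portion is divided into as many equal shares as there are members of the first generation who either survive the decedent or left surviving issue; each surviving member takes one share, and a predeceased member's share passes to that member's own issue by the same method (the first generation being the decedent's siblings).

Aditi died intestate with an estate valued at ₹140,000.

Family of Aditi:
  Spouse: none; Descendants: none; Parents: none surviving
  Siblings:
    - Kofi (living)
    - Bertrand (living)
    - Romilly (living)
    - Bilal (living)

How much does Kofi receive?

Kofi receives ₹35,000.

The entire ₹140,000 passes to the siblings and their issue.
That amount (₹140,000) is divided into 4 shares of ₹35,000: Kofi, Bertrand, Romilly, and Bilal each take ₹35,000.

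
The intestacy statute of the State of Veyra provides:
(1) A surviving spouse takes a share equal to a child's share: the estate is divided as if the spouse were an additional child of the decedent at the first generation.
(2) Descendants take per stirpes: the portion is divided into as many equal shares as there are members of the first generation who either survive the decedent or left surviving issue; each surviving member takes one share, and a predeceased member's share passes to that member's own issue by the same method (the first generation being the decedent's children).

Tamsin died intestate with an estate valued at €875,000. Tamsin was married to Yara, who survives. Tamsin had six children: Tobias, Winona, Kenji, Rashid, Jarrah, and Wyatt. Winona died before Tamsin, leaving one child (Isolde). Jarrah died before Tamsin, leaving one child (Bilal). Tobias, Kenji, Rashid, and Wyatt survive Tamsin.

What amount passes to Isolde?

The spouse counts as an additional share at the children's level, so there are 7 primary shares of €125,000. Yara takes one such share (€125,000).
The children's combined portion (€750,000) is divided into 6 shares of €125,000: Tobias, Kenji, Rashid, and Wyatt each take €125,000; Winona's €125,000 share passes to Winona's issue; Jarrah's €125,000 share passes to Jarrah's issue.
Winona's share (€125,000) passes entirely to Isolde.
Jarrah's share (€125,000) passes entirely to Bilal.

Isolde receives €125,000.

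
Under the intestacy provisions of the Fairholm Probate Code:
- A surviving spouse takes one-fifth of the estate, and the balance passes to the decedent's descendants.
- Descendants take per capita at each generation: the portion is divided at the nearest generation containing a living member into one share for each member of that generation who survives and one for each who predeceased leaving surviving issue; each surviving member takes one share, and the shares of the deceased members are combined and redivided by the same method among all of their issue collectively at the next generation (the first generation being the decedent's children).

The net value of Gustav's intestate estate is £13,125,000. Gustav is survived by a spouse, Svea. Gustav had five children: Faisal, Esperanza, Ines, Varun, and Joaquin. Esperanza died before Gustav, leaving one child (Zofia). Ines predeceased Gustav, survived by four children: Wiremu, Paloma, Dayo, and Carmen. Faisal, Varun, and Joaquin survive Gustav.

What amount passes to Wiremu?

Wiremu receives £840,000.

Svea takes one-fifth of £13,125,000 = £2,625,000. The remaining £10,500,000 passes to the descendants.
The descendants' portion (£10,500,000) is divided at the children's generation into 5 shares of £2,100,000. Faisal, Varun, and Joaquin each take £2,100,000. The 2 shares of the deceased (Esperanza and Ines) are combined into a pool of £4,200,000.
That pool (£4,200,000) is divided at the grandchildren's generation equally among Zofia, Wiremu, Paloma, Dayo, and Carmen: £840,000 each.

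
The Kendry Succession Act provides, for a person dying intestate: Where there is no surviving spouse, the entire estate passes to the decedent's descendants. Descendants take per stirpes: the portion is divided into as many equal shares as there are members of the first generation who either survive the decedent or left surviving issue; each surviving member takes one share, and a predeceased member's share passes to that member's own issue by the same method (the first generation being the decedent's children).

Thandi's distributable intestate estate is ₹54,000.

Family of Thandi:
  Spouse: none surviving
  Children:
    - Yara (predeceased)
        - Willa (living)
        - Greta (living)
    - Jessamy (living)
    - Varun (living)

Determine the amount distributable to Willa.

Willa receives ₹9,000.

The entire ₹54,000 passes to the descendants.
That amount (₹54,000) is divided into 3 shares of ₹18,000: Jessamy and Varun each take ₹18,000; Yara's ₹18,000 share passes to Yara's issue.
Yara's share (₹18,000) is divided into 2 shares of ₹9,000: Willa and Greta each take ₹9,000.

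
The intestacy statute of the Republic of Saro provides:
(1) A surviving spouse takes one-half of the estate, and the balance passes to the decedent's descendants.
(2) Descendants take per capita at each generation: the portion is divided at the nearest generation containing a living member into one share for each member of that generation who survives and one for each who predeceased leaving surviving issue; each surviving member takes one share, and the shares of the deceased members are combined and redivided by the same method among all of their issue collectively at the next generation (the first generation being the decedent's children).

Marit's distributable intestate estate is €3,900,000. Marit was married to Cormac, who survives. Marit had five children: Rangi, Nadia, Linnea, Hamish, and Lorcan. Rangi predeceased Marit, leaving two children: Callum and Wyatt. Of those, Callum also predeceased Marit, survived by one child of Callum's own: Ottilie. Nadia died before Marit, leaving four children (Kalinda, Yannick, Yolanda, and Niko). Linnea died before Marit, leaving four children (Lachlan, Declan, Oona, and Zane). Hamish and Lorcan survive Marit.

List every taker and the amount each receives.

Cormac takes one-half of €3,900,000 = €1,950,000. The remaining €1,950,000 passes to the descendants.
The descendants' portion (€1,950,000) is divided at the children's generation into 5 shares of €390,000. Hamish and Lorcan each take €390,000. The 3 shares of the deceased (Rangi, Nadia, and Linnea) are combined into a pool of €1,170,000.
That pool (€1,170,000) is divided at the grandchildren's generation into 10 shares of €117,000. Wyatt, Kalinda, Yannick, Yolanda, Niko, Lachlan, Declan, Oona, and Zane each take €117,000. The remaining share for the deceased Callum (€117,000) is carried to the next generation.
That pool (€117,000) passes entirely to Ottilie, the sole taker at the great-grandchildren's generation.

Cormac: €1,950,000; Ottilie: €117,000; Wyatt: €117,000; Kalinda: €117,000; Yannick: €117,000; Yolanda: €117,000; Niko: €117,000; Lachlan: €117,000; Declan: €117,000; Oona: €117,000; Zane: €117,000; Hamish: €390,000; Lorcan: €390,000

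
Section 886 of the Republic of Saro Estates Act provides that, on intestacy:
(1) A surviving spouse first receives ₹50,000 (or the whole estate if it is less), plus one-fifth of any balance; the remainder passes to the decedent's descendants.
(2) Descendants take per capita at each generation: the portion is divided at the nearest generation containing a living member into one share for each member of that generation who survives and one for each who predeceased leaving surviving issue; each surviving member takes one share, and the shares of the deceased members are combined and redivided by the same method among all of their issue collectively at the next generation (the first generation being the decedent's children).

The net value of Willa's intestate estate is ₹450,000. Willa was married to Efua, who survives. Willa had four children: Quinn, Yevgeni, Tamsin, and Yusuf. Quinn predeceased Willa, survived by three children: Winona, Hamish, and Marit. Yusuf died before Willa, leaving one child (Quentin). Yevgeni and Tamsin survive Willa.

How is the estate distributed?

Efua: ₹130,000; Winona: ₹40,000; Hamish: ₹40,000; Marit: ₹40,000; Yevgeni: ₹80,000; Tamsin: ₹80,000; Quentin: ₹40,000

Efua first takes ₹50,000, leaving a balance of ₹400,000. Efua then takes one-fifth of the balance (₹80,000), for a total of ₹130,000. The remaining ₹320,000 passes to the descendants.
The descendants' portion (₹320,000) is divided at the children's generation into 4 shares of ₹80,000. Yevgeni and Tamsin each take ₹80,000. The 2 shares of the deceased (Quinn and Yusuf) are combined into a pool of ₹160,000.
That pool (₹160,000) is divided at the grandchildren's generation equally among Winona, Hamish, Marit, and Quentin: ₹40,000 each.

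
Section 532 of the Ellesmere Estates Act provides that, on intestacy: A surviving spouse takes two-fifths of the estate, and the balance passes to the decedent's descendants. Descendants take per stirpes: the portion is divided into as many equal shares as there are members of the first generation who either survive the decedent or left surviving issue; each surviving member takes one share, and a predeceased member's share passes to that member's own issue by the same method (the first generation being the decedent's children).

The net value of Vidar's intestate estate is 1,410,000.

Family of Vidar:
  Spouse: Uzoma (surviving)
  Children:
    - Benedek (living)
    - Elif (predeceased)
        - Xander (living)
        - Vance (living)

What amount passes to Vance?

Vance receives 211,500.

Uzoma takes two-fifths of 1,410,000 = 564,000. The remaining 846,000 passes to the descendants.
The descendants' portion (846,000) is divided into 2 shares of 423,000: Benedek takes 423,000; Elif's 423,000 share passes to Elif's issue.
Elif's share (423,000) is divided into 2 shares of 211,500: Xander and Vance each take 211,500.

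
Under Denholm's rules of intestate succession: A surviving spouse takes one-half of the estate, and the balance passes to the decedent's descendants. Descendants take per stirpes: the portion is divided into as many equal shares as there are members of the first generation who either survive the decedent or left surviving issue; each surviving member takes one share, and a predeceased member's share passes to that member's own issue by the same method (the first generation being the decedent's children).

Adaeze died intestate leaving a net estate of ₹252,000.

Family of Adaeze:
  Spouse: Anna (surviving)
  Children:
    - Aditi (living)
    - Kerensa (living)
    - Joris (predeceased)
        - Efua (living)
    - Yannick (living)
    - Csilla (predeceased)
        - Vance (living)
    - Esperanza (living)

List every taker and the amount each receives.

Anna takes one-half of ₹252,000 = ₹126,000. The remaining ₹126,000 passes to the descendants.
The descendants' portion (₹126,000) is divided into 6 shares of ₹21,000: Aditi, Kerensa, Yannick, and Esperanza each take ₹21,000; Joris's ₹21,000 share passes to Joris's issue; Csilla's ₹21,000 share passes to Csilla's issue.
Joris's share (₹21,000) passes entirely to Efua.
Csilla's share (₹21,000) passes entirely to Vance.

Anna: ₹126,000; Aditi: ₹21,000; Kerensa: ₹21,000; Efua: ₹21,000; Yannick: ₹21,000; Vance: ₹21,000; Esperanza: ₹21,000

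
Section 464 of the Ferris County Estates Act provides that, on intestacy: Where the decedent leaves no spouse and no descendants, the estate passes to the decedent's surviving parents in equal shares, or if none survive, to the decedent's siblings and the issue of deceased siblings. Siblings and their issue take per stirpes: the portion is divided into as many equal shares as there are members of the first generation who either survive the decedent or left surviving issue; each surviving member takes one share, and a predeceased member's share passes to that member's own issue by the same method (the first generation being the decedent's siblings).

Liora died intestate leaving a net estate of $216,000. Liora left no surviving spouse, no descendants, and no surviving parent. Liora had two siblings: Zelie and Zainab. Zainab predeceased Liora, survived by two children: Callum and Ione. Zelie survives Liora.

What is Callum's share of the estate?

The entire $216,000 passes to the siblings and their issue.
That amount ($216,000) is divided into 2 shares of $108,000: Zelie takes $108,000; Zainab's $108,000 share passes to Zainab's issue.
Zainab's share ($108,000) is divided into 2 shares of $54,000: Callum and Ione each take $54,000.

Callum receives $54,000.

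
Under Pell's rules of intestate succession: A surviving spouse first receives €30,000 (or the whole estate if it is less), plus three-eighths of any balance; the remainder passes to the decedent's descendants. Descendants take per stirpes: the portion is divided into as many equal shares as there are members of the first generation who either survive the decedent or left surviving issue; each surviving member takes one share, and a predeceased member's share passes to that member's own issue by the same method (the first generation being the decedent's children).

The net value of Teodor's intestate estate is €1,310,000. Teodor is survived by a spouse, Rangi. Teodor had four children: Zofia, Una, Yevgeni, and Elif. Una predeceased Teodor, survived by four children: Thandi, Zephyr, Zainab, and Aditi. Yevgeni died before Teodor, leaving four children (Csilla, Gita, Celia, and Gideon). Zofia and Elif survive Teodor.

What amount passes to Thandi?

Rangi first takes €30,000, leaving a balance of €1,280,000. Rangi then takes three-eighths of the balance (€480,000), for a total of €510,000. The remaining €800,000 passes to the descendants.
The descendants' portion (€800,000) is divided into 4 shares of €200,000: Zofia and Elif each take €200,000; Una's €200,000 share passes to Una's issue; Yevgeni's €200,000 share passes to Yevgeni's issue.
Una's share (€200,000) is divided into 4 shares of €50,000: Thandi, Zephyr, Zainab, and Aditi each take €50,000.
Yevgeni's share (€200,000) is divided into 4 shares of €50,000: Csilla, Gita, Celia, and Gideon each take €50,000.

Thandi receives €50,000.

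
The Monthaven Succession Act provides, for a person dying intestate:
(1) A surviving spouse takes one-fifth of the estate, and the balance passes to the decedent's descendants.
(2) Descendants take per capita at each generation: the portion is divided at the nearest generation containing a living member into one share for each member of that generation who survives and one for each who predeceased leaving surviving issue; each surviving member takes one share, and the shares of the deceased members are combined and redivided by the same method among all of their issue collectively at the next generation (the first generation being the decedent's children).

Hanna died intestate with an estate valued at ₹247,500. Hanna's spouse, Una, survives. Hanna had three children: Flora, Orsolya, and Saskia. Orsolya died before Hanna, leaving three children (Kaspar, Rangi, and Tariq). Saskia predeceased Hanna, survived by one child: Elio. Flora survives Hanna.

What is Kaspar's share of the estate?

Kaspar receives ₹33,000.

Una takes one-fifth of ₹247,500 = ₹49,500. The remaining ₹198,000 passes to the descendants.
The descendants' portion (₹198,000) is divided at the children's generation into 3 shares of ₹66,000. Flora takes ₹66,000. The 2 shares of the deceased (Orsolya and Saskia) are combined into a pool of ₹132,000.
That pool (₹132,000) is divided at the grandchildren's generation equally among Kaspar, Rangi, Tariq, and Elio: ₹33,000 each.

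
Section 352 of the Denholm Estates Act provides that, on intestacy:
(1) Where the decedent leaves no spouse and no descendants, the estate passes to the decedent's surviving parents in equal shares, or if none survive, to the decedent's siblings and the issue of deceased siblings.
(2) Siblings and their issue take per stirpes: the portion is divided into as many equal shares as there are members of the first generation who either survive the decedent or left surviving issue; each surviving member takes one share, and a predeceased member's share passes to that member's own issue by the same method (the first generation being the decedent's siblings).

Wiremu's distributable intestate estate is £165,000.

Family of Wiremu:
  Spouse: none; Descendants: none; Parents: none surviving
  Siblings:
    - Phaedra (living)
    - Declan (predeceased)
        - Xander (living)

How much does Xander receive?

The entire £165,000 passes to the siblings and their issue.
That amount (£165,000) is divided into 2 shares of £82,500: Phaedra takes £82,500; Declan's £82,500 share passes to Declan's issue.
Declan's share (£82,500) passes entirely to Xander.

Xander receives £82,500.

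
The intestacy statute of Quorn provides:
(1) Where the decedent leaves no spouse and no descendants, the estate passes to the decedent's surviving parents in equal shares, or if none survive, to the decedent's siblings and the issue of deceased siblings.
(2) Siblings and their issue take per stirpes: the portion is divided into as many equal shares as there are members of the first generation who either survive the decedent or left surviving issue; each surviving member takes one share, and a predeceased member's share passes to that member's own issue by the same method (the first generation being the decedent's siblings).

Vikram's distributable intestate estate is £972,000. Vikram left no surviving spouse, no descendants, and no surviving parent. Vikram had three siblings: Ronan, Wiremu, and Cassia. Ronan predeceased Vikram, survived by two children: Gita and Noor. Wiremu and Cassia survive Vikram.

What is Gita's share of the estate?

Gita receives £162,000.

The entire £972,000 passes to the siblings and their issue.
That amount (£972,000) is divided into 3 shares of £324,000: Wiremu and Cassia each take £324,000; Ronan's £324,000 share passes to Ronan's issue.
Ronan's share (£324,000) is divided into 2 shares of £162,000: Gita and Noor each take £162,000.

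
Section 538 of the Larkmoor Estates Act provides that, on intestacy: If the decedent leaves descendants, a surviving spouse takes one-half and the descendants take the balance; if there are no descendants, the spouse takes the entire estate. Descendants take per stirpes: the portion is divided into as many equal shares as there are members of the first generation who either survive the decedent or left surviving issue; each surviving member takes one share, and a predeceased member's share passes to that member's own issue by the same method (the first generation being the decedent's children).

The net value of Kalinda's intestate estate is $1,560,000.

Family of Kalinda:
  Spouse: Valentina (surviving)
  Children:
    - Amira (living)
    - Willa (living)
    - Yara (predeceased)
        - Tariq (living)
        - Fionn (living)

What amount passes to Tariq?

Tariq receives $130,000.

Valentina takes one-half of $1,560,000 = $780,000. The remaining $780,000 passes to the descendants.
The descendants' portion ($780,000) is divided into 3 shares of $260,000: Amira and Willa each take $260,000; Yara's $260,000 share passes to Yara's issue.
Yara's share ($260,000) is divided into 2 shares of $130,000: Tariq and Fionn each take $130,000.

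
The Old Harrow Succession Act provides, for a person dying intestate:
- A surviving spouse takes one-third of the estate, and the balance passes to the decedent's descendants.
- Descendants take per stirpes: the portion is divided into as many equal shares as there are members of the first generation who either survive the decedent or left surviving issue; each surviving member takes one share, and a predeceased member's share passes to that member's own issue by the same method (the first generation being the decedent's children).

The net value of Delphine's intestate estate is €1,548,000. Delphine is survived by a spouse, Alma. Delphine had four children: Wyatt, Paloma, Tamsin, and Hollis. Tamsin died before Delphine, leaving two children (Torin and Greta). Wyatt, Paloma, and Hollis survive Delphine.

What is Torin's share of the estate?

Alma takes one-third of €1,548,000 = €516,000. The remaining €1,032,000 passes to the descendants.
The descendants' portion (€1,032,000) is divided into 4 shares of €258,000: Wyatt, Paloma, and Hollis each take €258,000; Tamsin's €258,000 share passes to Tamsin's issue.
Tamsin's share (€258,000) is divided into 2 shares of €129,000: Torin and Greta each take €129,000.

Torin receives €129,000.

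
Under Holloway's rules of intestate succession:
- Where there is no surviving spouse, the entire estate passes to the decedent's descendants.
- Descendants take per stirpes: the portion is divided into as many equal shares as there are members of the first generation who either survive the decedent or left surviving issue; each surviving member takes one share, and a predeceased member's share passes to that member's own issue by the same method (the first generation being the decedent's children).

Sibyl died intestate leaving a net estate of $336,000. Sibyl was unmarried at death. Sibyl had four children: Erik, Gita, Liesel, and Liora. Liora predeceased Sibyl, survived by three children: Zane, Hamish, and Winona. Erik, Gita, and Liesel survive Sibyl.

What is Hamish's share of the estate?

The entire $336,000 passes to the descendants.
That amount ($336,000) is divided into 4 shares of $84,000: Erik, Gita, and Liesel each take $84,000; Liora's $84,000 share passes to Liora's issue.
Liora's share ($84,000) is divided into 3 shares of $28,000: Zane, Hamish, and Winona each take $28,000.

Hamish receives $28,000.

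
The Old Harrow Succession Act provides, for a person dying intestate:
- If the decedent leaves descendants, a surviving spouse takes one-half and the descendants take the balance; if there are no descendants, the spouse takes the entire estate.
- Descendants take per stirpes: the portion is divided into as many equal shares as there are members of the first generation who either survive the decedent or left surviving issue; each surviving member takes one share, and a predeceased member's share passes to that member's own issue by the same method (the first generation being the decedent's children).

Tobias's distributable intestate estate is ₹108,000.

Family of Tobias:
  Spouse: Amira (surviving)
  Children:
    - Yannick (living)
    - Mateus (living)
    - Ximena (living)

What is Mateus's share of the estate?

Amira takes one-half of ₹108,000 = ₹54,000. The remaining ₹54,000 passes to the descendants.
The descendants' portion (₹54,000) is divided into 3 shares of ₹18,000: Yannick, Mateus, and Ximena each take ₹18,000.

Mateus receives ₹18,000.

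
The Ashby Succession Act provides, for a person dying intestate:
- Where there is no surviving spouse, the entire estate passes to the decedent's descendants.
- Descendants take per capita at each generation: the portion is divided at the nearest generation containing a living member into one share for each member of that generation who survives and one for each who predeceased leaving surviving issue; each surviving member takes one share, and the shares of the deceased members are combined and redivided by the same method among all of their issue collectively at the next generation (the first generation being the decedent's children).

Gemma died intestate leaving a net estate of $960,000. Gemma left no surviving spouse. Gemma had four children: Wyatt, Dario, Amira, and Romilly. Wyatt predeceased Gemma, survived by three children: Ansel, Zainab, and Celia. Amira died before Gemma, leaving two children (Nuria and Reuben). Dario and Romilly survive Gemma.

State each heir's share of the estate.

The entire $960,000 passes to the descendants.
That amount ($960,000) is divided at the children's generation into 4 shares of $240,000. Dario and Romilly each take $240,000. The 2 shares of the deceased (Wyatt and Amira) are combined into a pool of $480,000.
That pool ($480,000) is divided at the grandchildren's generation equally among Ansel, Zainab, Celia, Nuria, and Reuben: $96,000 each.

Ansel: $96,000; Zainab: $96,000; Celia: $96,000; Dario: $240,000; Nuria: $96,000; Reuben: $96,000; Romilly: $240,000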